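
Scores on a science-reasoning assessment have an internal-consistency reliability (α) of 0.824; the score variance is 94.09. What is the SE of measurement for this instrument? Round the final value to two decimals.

SD = √94.09 ≈ 9.7000
SEM = 9.7000 × √(1 − 0.8240) = 9.7000 × √0.1760 ≈ 9.7000 × 0.4195 ≈ 4.0694

4.07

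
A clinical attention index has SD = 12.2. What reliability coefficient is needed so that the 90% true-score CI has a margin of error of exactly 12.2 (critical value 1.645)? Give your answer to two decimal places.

SEM needed = half-width / z = 12.2/1.645 ≃ 7.4164
r = 1 − (7.4164/12.2)² ≃ 1 − 0.3695 ≃ 0.6305

0.63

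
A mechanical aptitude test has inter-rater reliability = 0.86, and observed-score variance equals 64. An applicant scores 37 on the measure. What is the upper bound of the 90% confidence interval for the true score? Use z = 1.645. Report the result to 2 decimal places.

σ = 64^(1/2) = 8.00000
SEM = 8.00000 · √(1 − 0.86000) = 8.00000 · √0.14000 ≈ 8.00000 · 0.37417 ≈ 2.99333
Margin = 1.645 · 2.99333 ≈ 4.92402
Upper bound: 37 + 4.92402 = 41.92402

41.92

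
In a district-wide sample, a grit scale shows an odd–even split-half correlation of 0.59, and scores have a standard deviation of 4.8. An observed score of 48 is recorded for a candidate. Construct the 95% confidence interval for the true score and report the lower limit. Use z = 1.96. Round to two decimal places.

43.22

Spearman-Brown: r = 2(0.59) / (1 + 0.59) = 1.18000 / 1.59000 ≈ 0.74214
The standard error of measurement is 4.80000×√(1 − 0.74214) ≈ 4.80000×0.50780 ≈ 2.43744.
1.96 × SEM ≈ 4.77739
Lower bound: 48 − 4.77739 = 43.22261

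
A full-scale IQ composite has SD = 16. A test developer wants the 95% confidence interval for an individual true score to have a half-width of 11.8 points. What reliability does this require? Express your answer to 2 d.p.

Required SEM = 11.8 / 1.96 ≃ 6.020
r = 1 − (SEM / SD)² = 1 − (6.020 / 16)² ≃ 1 − 0.142 ≃ 0.858

0.86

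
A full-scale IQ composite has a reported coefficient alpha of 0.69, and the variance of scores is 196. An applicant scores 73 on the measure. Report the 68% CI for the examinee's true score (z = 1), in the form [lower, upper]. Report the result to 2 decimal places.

σ = 196^(1/2) = 14.00000
SEM = 14.00000·√(1 − 0.69000) ≃ 7.79487
1 · SEM ≃ 7.79487
CI = 73 ± 7.79487 → [65.20513, 80.79487]

[65.21, 80.79]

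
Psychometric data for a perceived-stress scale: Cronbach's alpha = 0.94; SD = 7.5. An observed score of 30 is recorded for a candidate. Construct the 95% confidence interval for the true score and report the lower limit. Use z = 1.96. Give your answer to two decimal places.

SEM = 7.5000 × √(1 − 0.9400) = 7.5000 × √0.0600 ≃ 7.5000 × 0.2449 ≃ 1.8371
Margin = 1.96 × 1.8371 ≃ 3.6007
Lower limit = 30 − 3.6007 ≃ 26.3993

26.40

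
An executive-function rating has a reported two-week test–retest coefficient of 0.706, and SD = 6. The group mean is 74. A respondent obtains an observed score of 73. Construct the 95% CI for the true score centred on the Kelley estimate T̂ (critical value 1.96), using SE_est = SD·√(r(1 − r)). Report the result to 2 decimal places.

[67.94, 78.65]

Estimated true score = 0.7060×73 + (1 − 0.7060)×74 ≈ 73.2940
SE_est = 6.0000·√[r(1 − r)] ≈ 2.7336
CI = 73.2940 ± 1.96 × 2.7336 → [67.9362, 78.6518]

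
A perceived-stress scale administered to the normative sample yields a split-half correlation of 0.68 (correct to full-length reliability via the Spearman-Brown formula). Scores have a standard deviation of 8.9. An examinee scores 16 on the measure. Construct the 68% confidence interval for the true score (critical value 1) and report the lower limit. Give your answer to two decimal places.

12.12

r_full = 2·0.68 / (1 + 0.68) ≈ 0.80952
SEM = 8.90000×√(1 − 0.80952) ≈ 3.88428
1 × SEM ≈ 3.88428
Lower bound: 16 − 3.88428 = 12.11572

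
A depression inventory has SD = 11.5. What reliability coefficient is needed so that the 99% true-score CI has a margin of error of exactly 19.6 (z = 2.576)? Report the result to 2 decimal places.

0.56

Required SEM = 19.6 / 2.576 ≈ 7.6087
r = 1 − (7.6087/11.5)² ≈ 1 − 0.4377 ≈ 0.5623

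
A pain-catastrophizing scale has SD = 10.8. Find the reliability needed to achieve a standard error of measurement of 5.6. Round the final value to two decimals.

0.73

r = 1 − (SEM / SD)² = 1 − (5.600 / 10.8)² ≈ 1 − 0.269 ≈ 0.731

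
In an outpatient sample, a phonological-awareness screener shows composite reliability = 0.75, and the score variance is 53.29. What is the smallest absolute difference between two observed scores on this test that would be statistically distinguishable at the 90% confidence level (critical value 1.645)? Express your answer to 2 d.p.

8.49

σ = 53.29^(1/2) = 7.30000
The standard error of measurement is 7.30000·√(1 − 0.75000) ≃ 7.30000·0.50000 ≃ 3.65000.
SE_diff = SEM · √2 ≃ 3.65000 · 1.41421 ≃ 5.16188
Minimum reliable difference = 1.645 · SE_diff ≃ 1.645 · 5.16188 ≃ 8.49129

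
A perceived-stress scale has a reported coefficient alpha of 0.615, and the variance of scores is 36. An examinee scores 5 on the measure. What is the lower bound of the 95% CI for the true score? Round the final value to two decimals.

-2.30

SD = √36 = 6.0000
SEM = 6.0000 × √(1 − 0.6150) = 6.0000 × √0.3850 ≈ 6.0000 × 0.6205 ≈ 3.7229
1.96 × SEM ≈ 7.2969
Lower bound: 5 − 7.2969 = -2.2969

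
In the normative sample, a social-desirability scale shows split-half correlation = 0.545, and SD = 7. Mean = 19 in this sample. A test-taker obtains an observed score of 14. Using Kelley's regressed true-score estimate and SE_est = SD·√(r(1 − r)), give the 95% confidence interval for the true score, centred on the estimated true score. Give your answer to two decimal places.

Spearman-Brown: r = 2(0.545) / (1 + 0.545) = 1.09000 / 1.54500 ≈ 0.70550
T̂ = r·X + (1 − r)·M = 0.70550·14 + 0.29450·19 ≈ 9.87702 + 5.59547 ≈ 15.47249
SE_est = 7.00000·√(0.70550·0.29450) ≈ 3.19072
CI = 15.47249 ± 1.96 · 3.19072 → [9.21868, 21.72630]

[9.22, 21.73]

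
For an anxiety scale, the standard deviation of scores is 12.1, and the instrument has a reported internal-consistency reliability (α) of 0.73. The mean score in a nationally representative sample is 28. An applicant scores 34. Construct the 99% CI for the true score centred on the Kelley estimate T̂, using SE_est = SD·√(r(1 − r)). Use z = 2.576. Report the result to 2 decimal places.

T̂ = r·X + (1 − r)·M = 0.7300*34 + 0.2700*28 = 24.8200 + 7.5600 ≈ 32.3800
SE_est = SD * √(r(1 − r)) = 12.1000 * √0.1971 ≈ 12.1000 * 0.4440 ≈ 5.3719
99% CI: 32.3800 ± 13.8380 ≈ (18.5420, 46.2180)

[18.54, 46.22]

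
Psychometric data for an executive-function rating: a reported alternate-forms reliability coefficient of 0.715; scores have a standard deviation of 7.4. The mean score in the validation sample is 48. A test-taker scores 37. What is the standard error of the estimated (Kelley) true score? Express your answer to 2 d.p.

3.34

SE_est = SD * √(r(1 − r)) = 7.400 * √0.204 ≈ 7.400 * 0.451 ≈ 3.340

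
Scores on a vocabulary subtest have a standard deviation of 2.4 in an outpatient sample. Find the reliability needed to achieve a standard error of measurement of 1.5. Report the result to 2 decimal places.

0.61

r = 1 − (SEM / SD)² = 1 − (1.500 / 2.4)² ≃ 1 − 0.391 ≃ 0.609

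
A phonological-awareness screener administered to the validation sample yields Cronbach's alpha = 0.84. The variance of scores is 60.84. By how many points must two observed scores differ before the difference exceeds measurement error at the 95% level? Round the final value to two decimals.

σ = 60.84^(1/2) = 7.800
SEM = 7.800 × √(1 − 0.840) = 7.800 × √0.160 ≃ 7.800 × 0.400 ≃ 3.120
Standard error of the difference = 3.120·√2 ≃ 4.412
Smallest detectable difference = 1.96×4.412 ≃ 8.648

8.65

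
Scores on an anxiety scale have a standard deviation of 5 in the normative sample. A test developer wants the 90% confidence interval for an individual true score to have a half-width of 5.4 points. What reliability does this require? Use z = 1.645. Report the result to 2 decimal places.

Required SEM = 5.4 / 1.645 ≈ 3.2827
r = 1 − (3.2827/5)² ≈ 1 − 0.4310 ≈ 0.5690

0.57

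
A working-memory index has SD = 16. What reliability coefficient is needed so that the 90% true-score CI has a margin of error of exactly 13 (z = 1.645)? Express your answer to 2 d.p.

Required SEM = 13 / 1.645 ≈ 7.90274
r = 1 − (SEM / SD)² = 1 − (7.90274 / 16)² ≈ 1 − 0.24396 ≈ 0.75604

0.76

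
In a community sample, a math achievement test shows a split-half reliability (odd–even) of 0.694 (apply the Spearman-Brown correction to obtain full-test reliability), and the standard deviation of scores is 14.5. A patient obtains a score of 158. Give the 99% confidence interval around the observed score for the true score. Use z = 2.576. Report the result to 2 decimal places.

[142.12, 173.88]

r_full = 2·0.694 / (1 + 0.694) ≈ 0.81936
The standard error of measurement is 14.50000·√(1 − 0.81936) ≈ 14.50000·0.42501 ≈ 6.16271.
2.576 · SEM ≈ 15.87515
Interval: (142.12485, 173.87515)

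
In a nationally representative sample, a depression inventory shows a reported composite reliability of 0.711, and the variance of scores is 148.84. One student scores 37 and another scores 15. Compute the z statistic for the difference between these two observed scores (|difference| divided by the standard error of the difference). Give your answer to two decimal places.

2.37

SD = √148.84 = 12.2000
SEM = 12.2000*√(1 − 0.7110) ≃ 6.5586
SE_diff = SEM * √2 ≃ 6.5586 * 1.4142 ≃ 9.2752
z = 22 / 9.2752 ≃ 2.3719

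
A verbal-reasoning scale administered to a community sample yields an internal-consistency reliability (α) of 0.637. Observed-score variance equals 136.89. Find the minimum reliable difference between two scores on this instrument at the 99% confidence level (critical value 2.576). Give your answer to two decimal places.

25.68

SD = √136.89 = 11.700
SEM = 11.700 × √(1 − 0.637) = 11.700 × √0.363 ≈ 11.700 × 0.602 ≈ 7.049
Standard error of the difference = 7.049·√2 ≈ 9.969
Smallest detectable difference = 2.576×9.969 ≈ 25.680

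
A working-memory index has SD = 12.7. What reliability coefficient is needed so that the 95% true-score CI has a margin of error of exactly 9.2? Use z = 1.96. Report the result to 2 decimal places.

0.86

SEM needed = half-width / z = 9.2/1.96 ≈ 4.6939
r = 1 − (SEM / SD)² = 1 − (4.6939 / 12.7)² ≈ 1 − 0.1366 ≈ 0.8634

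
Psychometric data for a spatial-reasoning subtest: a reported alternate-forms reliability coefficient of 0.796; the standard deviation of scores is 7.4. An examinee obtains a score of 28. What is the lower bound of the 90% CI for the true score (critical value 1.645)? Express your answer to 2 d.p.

22.50

The standard error of measurement is 7.4000*√(1 − 0.7960) ≈ 7.4000*0.4517 ≈ 3.3423.
Half-width = 1.645*3.3423 ≈ 5.4981
Lower limit = 28 − 5.4981 ≈ 22.5019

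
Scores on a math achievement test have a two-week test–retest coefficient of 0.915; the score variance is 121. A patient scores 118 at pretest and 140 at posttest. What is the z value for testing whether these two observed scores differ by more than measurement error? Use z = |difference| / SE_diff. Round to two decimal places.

4.85

SD = √121 ≈ 11.000
SEM = 11.000 * √(1 − 0.915) = 11.000 * √0.085 ≈ 11.000 * 0.292 ≈ 3.207
SE_diff = SEM * √2 ≈ 3.207 * 1.414 ≈ 4.535
z = |118 − 140| / 4.535 = 22 / 4.535 ≈ 4.851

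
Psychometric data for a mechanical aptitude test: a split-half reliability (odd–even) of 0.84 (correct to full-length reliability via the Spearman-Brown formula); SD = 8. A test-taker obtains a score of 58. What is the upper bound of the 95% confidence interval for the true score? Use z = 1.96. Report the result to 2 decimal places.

62.62

Full-length reliability (Spearman-Brown) = 2(0.84)/(1+0.84) ≈ 0.913
The standard error of measurement is 8.000·√(1 − 0.913) ≈ 8.000·0.295 ≈ 2.359.
Half-width = 1.96·2.359 ≈ 4.624
Upper bound: 58 + 4.624 = 62.624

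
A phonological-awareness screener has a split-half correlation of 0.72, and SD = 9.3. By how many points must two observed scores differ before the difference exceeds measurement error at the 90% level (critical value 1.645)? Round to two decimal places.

8.73

Full-length reliability (Spearman-Brown) = 2(0.72)/(1+0.72) ≈ 0.8372
SEM = 9.3000 × √(1 − 0.8372) = 9.3000 × √0.1628 ≈ 9.3000 × 0.4035 ≈ 3.7523
SE_diff = √2 × SEM ≈ 5.3066
Smallest detectable difference = 1.645×5.3066 ≈ 8.7293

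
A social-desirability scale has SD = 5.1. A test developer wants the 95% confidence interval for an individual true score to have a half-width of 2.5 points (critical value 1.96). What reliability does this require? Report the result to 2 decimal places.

0.94

Required SEM = 2.5 / 1.96 ≈ 1.2755
r = 1 − (SEM / SD)² = 1 − (1.2755 / 5.1)² ≈ 1 − 0.0626 ≈ 0.9374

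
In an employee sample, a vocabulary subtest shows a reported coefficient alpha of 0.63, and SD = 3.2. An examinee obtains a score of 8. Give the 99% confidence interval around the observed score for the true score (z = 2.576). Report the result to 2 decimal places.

[2.99, 13.01]

SEM = 3.200 · √(1 − 0.630) = 3.200 · √0.370 ≈ 3.200 · 0.608 ≈ 1.946
Margin = 2.576 · 1.946 ≈ 5.014
CI = 8 ± 5.014 → [2.986, 13.014]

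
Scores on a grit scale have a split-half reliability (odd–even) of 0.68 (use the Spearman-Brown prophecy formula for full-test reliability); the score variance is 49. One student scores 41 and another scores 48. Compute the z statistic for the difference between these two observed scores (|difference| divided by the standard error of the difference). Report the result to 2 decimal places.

SD = √49 = 7.00000
Full-length reliability (Spearman-Brown) = 2(0.68)/(1+0.68) ≈ 0.80952
SEM = 7.00000 × √(1 − 0.80952) = 7.00000 × √0.19048 ≈ 7.00000 × 0.43644 ≈ 3.05505
SE_diff = SEM × √2 ≈ 3.05505 × 1.41421 ≈ 4.32049
z = |41 − 48| / 4.32049 = 7 / 4.32049 ≈ 1.62019

1.62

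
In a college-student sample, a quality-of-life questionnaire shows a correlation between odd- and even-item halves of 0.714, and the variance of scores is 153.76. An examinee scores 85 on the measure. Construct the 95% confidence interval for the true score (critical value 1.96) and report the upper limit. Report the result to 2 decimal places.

SD = √153.76 = 12.4000
r_full = 2·0.714 / (1 + 0.714) ≈ 0.8331
The standard error of measurement is 12.4000×√(1 − 0.8331) ≈ 12.4000×0.4085 ≈ 5.0652.
Half-width = 1.96×5.0652 ≈ 9.9279
Upper bound: 85 + 9.9279 = 94.9279

94.93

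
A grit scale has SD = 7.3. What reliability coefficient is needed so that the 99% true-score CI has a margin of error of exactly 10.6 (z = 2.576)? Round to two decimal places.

0.68

SEM needed = half-width / z = 10.6/2.576 ≈ 4.1149
r = 1 − (4.1149/7.3)² ≈ 1 − 0.3177 ≈ 0.6823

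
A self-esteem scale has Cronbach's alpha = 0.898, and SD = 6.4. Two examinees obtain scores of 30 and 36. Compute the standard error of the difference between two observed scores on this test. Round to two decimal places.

2.89

The standard error of measurement is 6.400*√(1 − 0.898) ≃ 6.400*0.319 ≃ 2.044.
SE_diff = SEM * √2 ≃ 2.044 * 1.414 ≃ 2.891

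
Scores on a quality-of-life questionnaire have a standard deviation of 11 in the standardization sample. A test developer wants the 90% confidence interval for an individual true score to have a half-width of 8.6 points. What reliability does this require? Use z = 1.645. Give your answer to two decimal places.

0.77

Required SEM = 8.6 / 1.645 ≃ 5.2280
r = 1 − (SEM / SD)² = 1 − (5.2280 / 11)² ≃ 1 − 0.2259 ≃ 0.7741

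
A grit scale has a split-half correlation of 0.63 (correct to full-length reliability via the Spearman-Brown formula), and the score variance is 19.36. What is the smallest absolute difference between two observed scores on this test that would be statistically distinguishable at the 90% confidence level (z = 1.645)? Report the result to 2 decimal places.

4.88

SD = √19.36 ≈ 4.400
Full-length reliability (Spearman-Brown) = 2(0.63)/(1+0.63) ≈ 0.773
SEM = 4.400·√(1 − 0.773) ≈ 2.096
SE_diff = √2 · SEM ≈ 2.965
Smallest detectable difference = 1.645·2.965 ≈ 4.877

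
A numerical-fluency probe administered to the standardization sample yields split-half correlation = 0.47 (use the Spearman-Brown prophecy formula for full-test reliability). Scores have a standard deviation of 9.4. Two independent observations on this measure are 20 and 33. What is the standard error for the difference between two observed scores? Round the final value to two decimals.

Full-length reliability (Spearman-Brown) = 2(0.47)/(1+0.47) ≈ 0.639
SEM = 9.400×√(1 − 0.639) ≈ 5.644
Standard error of the difference = 5.644·√2 ≈ 7.982

7.98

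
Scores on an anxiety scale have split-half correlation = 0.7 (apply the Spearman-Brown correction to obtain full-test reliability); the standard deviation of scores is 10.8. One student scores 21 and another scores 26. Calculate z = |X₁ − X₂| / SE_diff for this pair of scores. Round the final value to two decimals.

Full-length reliability (Spearman-Brown) = 2(0.7)/(1+0.7) ≈ 0.824
The standard error of measurement is 10.800×√(1 − 0.824) ≈ 10.800×0.420 ≈ 4.537.
Standard error of the difference = 4.537·√2 ≈ 6.416
z = 5 / 6.416 ≈ 0.779

0.78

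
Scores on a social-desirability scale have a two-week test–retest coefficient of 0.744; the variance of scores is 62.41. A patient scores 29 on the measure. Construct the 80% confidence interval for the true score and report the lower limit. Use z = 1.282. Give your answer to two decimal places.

SD = √62.41 = 7.9000
SEM = 7.9000 * √(1 − 0.7440) = 7.9000 * √0.2560 ≃ 7.9000 * 0.5060 ≃ 3.9971
1.282 * SEM ≃ 5.1243
Lower bound: 29 − 5.1243 = 23.8757

23.88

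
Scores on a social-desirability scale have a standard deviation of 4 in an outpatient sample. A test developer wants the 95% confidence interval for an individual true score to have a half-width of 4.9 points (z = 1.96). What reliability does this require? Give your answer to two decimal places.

0.61

SEM needed = half-width / z = 4.9/1.96 ≈ 2.5000
Required reliability = 1 − (SEM/SD)² = 1 − 0.3906 ≈ 0.6094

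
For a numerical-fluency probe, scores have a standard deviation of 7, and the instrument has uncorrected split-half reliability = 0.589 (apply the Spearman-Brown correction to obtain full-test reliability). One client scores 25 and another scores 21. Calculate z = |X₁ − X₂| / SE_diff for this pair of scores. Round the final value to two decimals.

0.79

Full-length reliability (Spearman-Brown) = 2(0.589)/(1+0.589) ≈ 0.741
SEM = 7.000*√(1 − 0.741) ≈ 3.560
SE_diff = √2 * SEM ≈ 5.035
z = 4 / 5.035 ≈ 0.794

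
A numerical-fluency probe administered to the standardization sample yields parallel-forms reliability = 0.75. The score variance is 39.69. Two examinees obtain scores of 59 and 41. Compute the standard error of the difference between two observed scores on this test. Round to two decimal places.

4.45

SD = √39.69 = 6.30000
SEM = 6.30000 · √(1 − 0.75000) = 6.30000 · √0.25000 ≈ 6.30000 · 0.50000 ≈ 3.15000
SE_diff = SEM · √2 ≈ 3.15000 · 1.41421 ≈ 4.45477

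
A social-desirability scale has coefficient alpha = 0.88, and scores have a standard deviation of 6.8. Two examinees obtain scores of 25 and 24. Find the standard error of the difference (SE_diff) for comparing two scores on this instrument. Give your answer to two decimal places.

3.33

The standard error of measurement is 6.80000×√(1 − 0.88000) ≈ 6.80000×0.34641 ≈ 2.35559.
SE_diff = SEM × √2 ≈ 2.35559 × 1.41421 ≈ 3.33131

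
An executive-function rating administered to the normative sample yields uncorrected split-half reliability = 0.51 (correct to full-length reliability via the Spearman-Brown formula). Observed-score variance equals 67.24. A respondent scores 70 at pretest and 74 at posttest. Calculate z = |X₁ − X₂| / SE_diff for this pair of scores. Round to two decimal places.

0.61

SD = √67.24 = 8.200
Full-length reliability (Spearman-Brown) = 2(0.51)/(1+0.51) ≈ 0.675
The standard error of measurement is 8.200×√(1 − 0.675) ≈ 8.200×0.570 ≈ 4.671.
SE_diff = SEM × √2 ≈ 4.671 × 1.414 ≈ 6.606
z = |70 − 74| / 6.606 = 4 / 6.606 ≈ 0.606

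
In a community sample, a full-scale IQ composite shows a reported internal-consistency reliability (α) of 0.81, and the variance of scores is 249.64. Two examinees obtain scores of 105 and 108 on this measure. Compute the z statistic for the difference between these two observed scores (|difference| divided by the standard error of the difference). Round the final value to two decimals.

SD = √249.64 ≃ 15.8000
SEM = 15.8000·√(1 − 0.8100) ≃ 6.8871
SE_diff = √2 · SEM ≃ 9.7398
z = |105 − 108| / 9.7398 = 3 / 9.7398 ≃ 0.3080

0.31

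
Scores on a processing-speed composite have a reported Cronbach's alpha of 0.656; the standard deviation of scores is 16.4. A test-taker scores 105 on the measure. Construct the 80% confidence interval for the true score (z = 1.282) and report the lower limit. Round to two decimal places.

92.67

SEM = 16.4000 * √(1 − 0.6560) = 16.4000 * √0.3440 ≈ 16.4000 * 0.5865 ≈ 9.6188
Margin = 1.282 * 9.6188 ≈ 12.3314
Lower bound: 105 − 12.3314 = 92.6686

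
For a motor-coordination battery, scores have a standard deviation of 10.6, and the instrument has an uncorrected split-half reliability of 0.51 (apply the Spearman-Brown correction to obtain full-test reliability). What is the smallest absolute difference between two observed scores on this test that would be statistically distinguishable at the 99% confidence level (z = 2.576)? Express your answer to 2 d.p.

22.00

Full-length reliability (Spearman-Brown) = 2(0.51)/(1+0.51) ≈ 0.675
SEM = 10.600*√(1 − 0.675) ≈ 6.038
SE_diff = SEM * √2 ≈ 6.038 * 1.414 ≈ 8.539
Smallest detectable difference = 2.576*8.539 ≈ 21.998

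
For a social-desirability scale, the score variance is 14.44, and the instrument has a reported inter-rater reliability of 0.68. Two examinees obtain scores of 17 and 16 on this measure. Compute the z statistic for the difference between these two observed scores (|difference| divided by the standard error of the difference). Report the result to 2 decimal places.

SD = √14.44 ≃ 3.8000
SEM = 3.8000 · √(1 − 0.6800) = 3.8000 · √0.3200 ≃ 3.8000 · 0.5657 ≃ 2.1496
SE_diff = √2 · SEM ≃ 3.0400
z = 1 / 3.0400 ≃ 0.3289

0.33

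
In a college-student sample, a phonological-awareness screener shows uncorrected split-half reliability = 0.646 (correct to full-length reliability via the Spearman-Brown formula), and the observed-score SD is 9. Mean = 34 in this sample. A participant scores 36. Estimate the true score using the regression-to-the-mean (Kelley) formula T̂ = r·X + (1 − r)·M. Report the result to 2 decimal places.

35.57

Full-length reliability (Spearman-Brown) = 2(0.646)/(1+0.646) ≈ 0.78493
T̂ = 0.78493(36) + 0.21507(34) ≈ 35.56987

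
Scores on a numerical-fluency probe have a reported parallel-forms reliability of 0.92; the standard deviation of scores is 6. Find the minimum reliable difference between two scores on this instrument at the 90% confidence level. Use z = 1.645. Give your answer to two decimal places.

SEM = 6.0000*√(1 − 0.9200) ≃ 1.6971
SE_diff = SEM * √2 ≃ 1.6971 * 1.4142 ≃ 2.4000
Minimum reliable difference = 1.645 * SE_diff ≃ 1.645 * 2.4000 ≃ 3.9480

3.95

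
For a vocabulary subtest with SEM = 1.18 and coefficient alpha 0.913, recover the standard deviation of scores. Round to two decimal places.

4.00

SD = SEM / √(1 − r) = 1.18 / √0.0870 ≈ 1.18 / 0.2950 ≈ 4.0006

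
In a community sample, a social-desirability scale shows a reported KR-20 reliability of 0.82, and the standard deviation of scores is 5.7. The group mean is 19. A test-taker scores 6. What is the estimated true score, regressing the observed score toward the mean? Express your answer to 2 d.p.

Estimated true score = 0.8200×6 + (1 − 0.8200)×19 ≈ 8.3400

8.34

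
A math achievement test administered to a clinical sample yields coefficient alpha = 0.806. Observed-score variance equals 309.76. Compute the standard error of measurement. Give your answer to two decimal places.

7.75

σ = 309.76^(1/2) = 17.6000
The standard error of measurement is 17.6000×√(1 − 0.8060) ≈ 17.6000×0.4405 ≈ 7.7520.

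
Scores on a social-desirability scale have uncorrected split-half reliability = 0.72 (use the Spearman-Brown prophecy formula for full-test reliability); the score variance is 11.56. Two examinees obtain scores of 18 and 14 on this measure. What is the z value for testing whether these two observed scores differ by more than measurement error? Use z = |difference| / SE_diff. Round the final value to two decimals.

2.06

SD = √11.56 ≈ 3.400
r_full = 2·0.72 / (1 + 0.72) ≈ 0.837
SEM = 3.400*√(1 − 0.837) ≈ 1.372
SE_diff = SEM * √2 ≈ 1.372 * 1.414 ≈ 1.940
z = 4 / 1.940 ≈ 2.062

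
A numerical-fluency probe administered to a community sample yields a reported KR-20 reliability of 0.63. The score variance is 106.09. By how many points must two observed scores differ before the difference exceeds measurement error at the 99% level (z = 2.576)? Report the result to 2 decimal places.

SD = √106.09 ≈ 10.30000
The standard error of measurement is 10.30000×√(1 − 0.63000) ≈ 10.30000×0.60828 ≈ 6.26525.
Standard error of the difference = 6.26525·√2 ≈ 8.86040
Smallest detectable difference = 2.576×8.86040 ≈ 22.82438

22.82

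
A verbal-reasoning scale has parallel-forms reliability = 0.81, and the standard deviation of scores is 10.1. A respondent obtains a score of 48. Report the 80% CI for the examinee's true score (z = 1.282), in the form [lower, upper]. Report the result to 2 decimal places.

SEM = 10.100×√(1 − 0.810) ≃ 4.402
1.282 × SEM ≃ 5.644
80% CI: 48 ± 5.644 = [42.356, 53.644]

[42.36, 53.64]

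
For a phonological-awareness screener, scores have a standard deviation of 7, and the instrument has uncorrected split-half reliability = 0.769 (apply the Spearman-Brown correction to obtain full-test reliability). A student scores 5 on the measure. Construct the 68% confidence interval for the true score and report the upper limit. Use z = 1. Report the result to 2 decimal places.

7.53

r_full = 2·0.769 / (1 + 0.769) ≈ 0.8694
The standard error of measurement is 7.0000·√(1 − 0.8694) ≈ 7.0000·0.3614 ≈ 2.5295.
Half-width = 1·2.5295 ≈ 2.5295
Upper limit = 5 + 2.5295 ≈ 7.5295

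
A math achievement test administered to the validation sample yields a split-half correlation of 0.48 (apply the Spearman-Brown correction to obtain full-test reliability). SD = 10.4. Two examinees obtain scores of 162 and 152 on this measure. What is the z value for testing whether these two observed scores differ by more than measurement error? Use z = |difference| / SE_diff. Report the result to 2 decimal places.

1.15

Full-length reliability (Spearman-Brown) = 2(0.48)/(1+0.48) ≈ 0.649
SEM = 10.400 × √(1 − 0.649) = 10.400 × √0.351 ≈ 10.400 × 0.593 ≈ 6.165
Standard error of the difference = 6.165·√2 ≈ 8.718
z = |162 − 152| / 8.718 = 10 / 8.718 ≈ 1.147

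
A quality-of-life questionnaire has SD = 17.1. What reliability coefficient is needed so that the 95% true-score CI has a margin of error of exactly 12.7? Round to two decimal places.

0.86

Required SEM = 12.7 / 1.96 ≈ 6.47959
r = 1 − (SEM / SD)² = 1 − (6.47959 / 17.1)² ≈ 1 − 0.14358 ≈ 0.85642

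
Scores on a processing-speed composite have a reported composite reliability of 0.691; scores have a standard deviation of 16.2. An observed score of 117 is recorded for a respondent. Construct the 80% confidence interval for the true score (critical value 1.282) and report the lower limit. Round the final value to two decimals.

SEM = 16.200·√(1 − 0.691) ≃ 9.005
1.282 · SEM ≃ 11.545
Lower limit = 117 − 11.545 ≃ 105.455

105.46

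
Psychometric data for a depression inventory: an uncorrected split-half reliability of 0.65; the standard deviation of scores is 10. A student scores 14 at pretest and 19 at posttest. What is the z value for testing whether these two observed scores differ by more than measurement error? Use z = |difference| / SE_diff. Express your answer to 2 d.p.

Full-length reliability (Spearman-Brown) = 2(0.65)/(1+0.65) ≈ 0.78788
The standard error of measurement is 10.00000×√(1 − 0.78788) ≈ 10.00000×0.46057 ≈ 4.60566.
Standard error of the difference = 4.60566·√2 ≈ 6.51339
z = |14 − 19| / 6.51339 = 5 / 6.51339 ≈ 0.76765

0.77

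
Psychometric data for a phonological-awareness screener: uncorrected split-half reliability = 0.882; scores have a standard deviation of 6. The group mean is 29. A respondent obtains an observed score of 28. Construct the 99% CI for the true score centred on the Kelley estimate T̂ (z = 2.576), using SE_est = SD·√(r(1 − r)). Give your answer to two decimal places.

[24.32, 31.81]

r_full = 2·0.882 / (1 + 0.882) ≈ 0.9373
T̂ = 0.9373(28) + 0.0627(29) ≈ 28.0627
SE_est = 6.0000*√(0.9373*0.0627) ≈ 1.4545
99% CI: 28.0627 ± 3.7469 ≈ (24.3158, 31.8096)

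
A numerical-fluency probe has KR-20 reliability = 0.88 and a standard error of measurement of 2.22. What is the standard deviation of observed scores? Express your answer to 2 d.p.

6.41

SD = SEM / √(1 − r) = 2.22 / √0.120 ≈ 2.22 / 0.346 ≈ 6.409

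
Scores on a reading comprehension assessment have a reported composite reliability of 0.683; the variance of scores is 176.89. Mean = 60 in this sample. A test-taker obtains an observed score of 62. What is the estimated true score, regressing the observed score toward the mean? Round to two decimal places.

Estimated true score = 0.6830*62 + (1 − 0.6830)*60 ≈ 61.3660

61.37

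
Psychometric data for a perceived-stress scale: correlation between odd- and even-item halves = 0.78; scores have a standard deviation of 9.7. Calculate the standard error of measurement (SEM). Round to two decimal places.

3.41

r_full = 2·0.78 / (1 + 0.78) ≈ 0.87640
SEM = 9.70000×√(1 − 0.87640) ≈ 3.41015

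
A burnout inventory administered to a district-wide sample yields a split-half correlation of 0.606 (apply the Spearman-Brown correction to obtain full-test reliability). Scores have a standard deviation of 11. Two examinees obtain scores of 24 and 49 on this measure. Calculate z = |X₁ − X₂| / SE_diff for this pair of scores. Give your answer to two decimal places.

Full-length reliability (Spearman-Brown) = 2(0.606)/(1+0.606) ≈ 0.7547
SEM = 11.0000·√(1 − 0.7547) ≈ 5.4484
SE_diff = √2 · SEM ≈ 7.7052
z = |24 − 49| / 7.7052 = 25 / 7.7052 ≈ 3.2446

3.24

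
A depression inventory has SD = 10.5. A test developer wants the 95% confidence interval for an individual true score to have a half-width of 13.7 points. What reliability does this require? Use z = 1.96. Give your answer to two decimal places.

0.56

Required SEM = 13.7 / 1.96 ≃ 6.9898
r = 1 − (6.9898/10.5)² ≃ 1 − 0.4431 ≃ 0.5569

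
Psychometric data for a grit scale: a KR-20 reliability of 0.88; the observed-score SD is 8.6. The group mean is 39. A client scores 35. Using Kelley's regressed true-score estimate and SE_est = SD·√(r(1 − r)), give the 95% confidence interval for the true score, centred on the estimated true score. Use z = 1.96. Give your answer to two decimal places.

T̂ = 0.880(35) + 0.120(39) ≃ 35.480
SE_est = 8.600·√[r(1 − r)] ≃ 2.795
CI = 35.480 ± 1.96 · 2.795 → [30.002, 40.958]

[30.00, 40.96]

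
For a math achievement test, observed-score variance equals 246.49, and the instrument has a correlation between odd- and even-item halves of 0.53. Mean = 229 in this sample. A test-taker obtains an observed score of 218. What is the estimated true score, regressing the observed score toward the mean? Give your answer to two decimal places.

221.38

Spearman-Brown: r = 2(0.53) / (1 + 0.53) = 1.0600 / 1.5300 ≈ 0.6928
T̂ = r·X + (1 − r)·M = 0.6928·218 + 0.3072·229 ≈ 151.0327 + 70.3464 ≈ 221.3791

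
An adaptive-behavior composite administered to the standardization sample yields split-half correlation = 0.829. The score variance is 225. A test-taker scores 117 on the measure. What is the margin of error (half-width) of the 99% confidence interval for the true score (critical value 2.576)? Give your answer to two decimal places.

11.81

SD = √225 = 15.0000
Full-length reliability (Spearman-Brown) = 2(0.829)/(1+0.829) ≈ 0.9065
SEM = 15.0000 · √(1 − 0.9065) = 15.0000 · √0.0935 ≈ 15.0000 · 0.3058 ≈ 4.5865
2.576 · SEM ≈ 11.8149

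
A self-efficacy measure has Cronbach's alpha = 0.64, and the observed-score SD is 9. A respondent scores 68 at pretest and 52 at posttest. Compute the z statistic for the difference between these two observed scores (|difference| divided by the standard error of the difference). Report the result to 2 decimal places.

2.10

The standard error of measurement is 9.0000·√(1 − 0.6400) ≈ 9.0000·0.6000 ≈ 5.4000.
SE_diff = √2 · SEM ≈ 7.6368
z = |68 − 52| / 7.6368 = 16 / 7.6368 ≈ 2.0951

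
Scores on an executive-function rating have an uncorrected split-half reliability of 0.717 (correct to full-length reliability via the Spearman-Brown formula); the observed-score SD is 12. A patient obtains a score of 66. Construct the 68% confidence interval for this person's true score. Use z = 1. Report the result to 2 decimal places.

[61.13, 70.87]

r_full = 2·0.717 / (1 + 0.717) ≈ 0.835
SEM = 12.000 * √(1 − 0.835) = 12.000 * √0.165 ≈ 12.000 * 0.406 ≈ 4.872
Half-width = 1*4.872 ≈ 4.872
68% CI: 66 ± 4.872 = [61.128, 70.872]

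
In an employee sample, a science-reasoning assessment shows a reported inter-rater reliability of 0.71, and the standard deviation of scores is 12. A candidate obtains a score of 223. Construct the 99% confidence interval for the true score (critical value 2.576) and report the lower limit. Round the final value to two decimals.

206.35

SEM = 12.0000×√(1 − 0.7100) ≃ 6.4622
2.576 × SEM ≃ 16.6466
Lower limit = 223 − 16.6466 ≃ 206.3534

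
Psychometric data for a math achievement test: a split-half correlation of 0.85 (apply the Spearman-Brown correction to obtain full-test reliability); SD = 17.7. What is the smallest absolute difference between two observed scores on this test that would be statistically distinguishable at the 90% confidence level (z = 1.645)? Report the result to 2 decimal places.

Spearman-Brown: r = 2(0.85) / (1 + 0.85) = 1.700 / 1.850 ≈ 0.919
SEM = 17.700 * √(1 − 0.919) = 17.700 * √0.081 ≈ 17.700 * 0.285 ≈ 5.040
Standard error of the difference = 5.040·√2 ≈ 7.128
Minimum reliable difference = 1.645 * SE_diff ≈ 1.645 * 7.128 ≈ 11.725

11.73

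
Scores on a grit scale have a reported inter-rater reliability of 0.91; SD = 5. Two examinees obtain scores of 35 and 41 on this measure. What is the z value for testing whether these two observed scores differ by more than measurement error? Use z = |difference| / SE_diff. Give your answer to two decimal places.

The standard error of measurement is 5.0000·√(1 − 0.9100) ≈ 5.0000·0.3000 ≈ 1.5000.
SE_diff = SEM · √2 ≈ 1.5000 · 1.4142 ≈ 2.1213
z = 6 / 2.1213 ≈ 2.8284

2.83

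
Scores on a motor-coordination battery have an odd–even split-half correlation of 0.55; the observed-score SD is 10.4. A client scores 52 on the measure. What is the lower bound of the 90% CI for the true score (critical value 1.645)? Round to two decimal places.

42.78

r_full = 2·0.55 / (1 + 0.55) ≈ 0.70968
SEM = 10.40000 · √(1 − 0.70968) = 10.40000 · √0.29032 ≈ 10.40000 · 0.53882 ≈ 5.60369
1.645 · SEM ≈ 9.21806
Lower bound: 52 − 9.21806 = 42.78194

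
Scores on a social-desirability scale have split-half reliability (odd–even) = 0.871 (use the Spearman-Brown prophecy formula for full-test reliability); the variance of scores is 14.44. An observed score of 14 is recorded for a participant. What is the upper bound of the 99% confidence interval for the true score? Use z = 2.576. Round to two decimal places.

16.57

σ = 14.44^(1/2) = 3.800
Spearman-Brown: r = 2(0.871) / (1 + 0.871) = 1.742 / 1.871 ≈ 0.931
The standard error of measurement is 3.800*√(1 − 0.931) ≈ 3.800*0.263 ≈ 0.998.
Margin = 2.576 * 0.998 ≈ 2.570
Upper limit = 14 + 2.570 ≈ 16.570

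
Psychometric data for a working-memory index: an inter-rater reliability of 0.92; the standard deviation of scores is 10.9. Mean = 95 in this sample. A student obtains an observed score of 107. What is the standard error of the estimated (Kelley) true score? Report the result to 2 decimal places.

SE_est = SD × √(r(1 − r)) = 10.9000 × √0.0736 ≈ 10.9000 × 0.2713 ≈ 2.9571

2.96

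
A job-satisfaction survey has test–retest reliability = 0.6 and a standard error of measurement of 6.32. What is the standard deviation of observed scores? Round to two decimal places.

9.99

σ = SEM·(1 − r)^(−1/2) ≃ 6.32*1.581 ≃ 9.993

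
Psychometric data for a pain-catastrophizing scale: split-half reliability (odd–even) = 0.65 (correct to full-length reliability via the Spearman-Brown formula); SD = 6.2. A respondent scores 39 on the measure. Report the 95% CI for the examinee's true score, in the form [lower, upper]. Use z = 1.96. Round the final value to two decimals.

[33.40, 44.60]

Spearman-Brown: r = 2(0.65) / (1 + 0.65) = 1.3000 / 1.6500 ≈ 0.7879
SEM = 6.2000 × √(1 − 0.7879) = 6.2000 × √0.2121 ≈ 6.2000 × 0.4606 ≈ 2.8555
Margin = 1.96 × 2.8555 ≈ 5.5968
95% CI: 39 ± 5.5968 = [33.4032, 44.5968]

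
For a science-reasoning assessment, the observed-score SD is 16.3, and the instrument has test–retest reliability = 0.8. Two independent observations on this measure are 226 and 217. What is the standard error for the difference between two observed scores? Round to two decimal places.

The standard error of measurement is 16.300*√(1 − 0.800) ≈ 16.300*0.447 ≈ 7.290.
Standard error of the difference = 7.290·√2 ≈ 10.309

10.31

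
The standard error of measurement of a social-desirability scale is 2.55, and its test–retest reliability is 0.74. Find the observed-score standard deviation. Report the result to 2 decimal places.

σ = SEM·(1 − r)^(−1/2) ≈ 2.55×1.9612 ≈ 5.0010

5.00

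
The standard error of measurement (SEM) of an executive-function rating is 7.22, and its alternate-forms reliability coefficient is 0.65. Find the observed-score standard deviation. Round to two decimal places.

12.20

SD = SEM / √(1 − r) = 7.22 / √0.350 ≃ 7.22 / 0.592 ≃ 12.204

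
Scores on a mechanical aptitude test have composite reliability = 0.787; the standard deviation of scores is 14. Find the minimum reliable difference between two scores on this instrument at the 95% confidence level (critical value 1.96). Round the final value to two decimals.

17.91

SEM = 14.00000 * √(1 − 0.78700) = 14.00000 * √0.21300 ≈ 14.00000 * 0.46152 ≈ 6.46127
SE_diff = √2 * SEM ≈ 9.13761
Minimum reliable difference = 1.96 * SE_diff ≈ 1.96 * 9.13761 ≈ 17.90972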